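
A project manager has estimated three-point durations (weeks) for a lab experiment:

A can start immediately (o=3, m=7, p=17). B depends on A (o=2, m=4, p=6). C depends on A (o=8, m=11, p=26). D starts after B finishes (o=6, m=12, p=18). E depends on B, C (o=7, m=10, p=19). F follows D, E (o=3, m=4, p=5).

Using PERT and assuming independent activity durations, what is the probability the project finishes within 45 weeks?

0.982

te_A = (3 + 4·7 + 17)/6 = 48/6 = 8; σ²_A = ((17−3)/6)² = 5.444
te_B = (2 + 4·4 + 6)/6 = 24/6 = 4; σ²_B = ((6−2)/6)² = 0.444
te_C = (8 + 4·11 + 26)/6 = 78/6 = 13; σ²_C = ((26−8)/6)² = 9.000
te_D = (6 + 4·12 + 18)/6 = 72/6 = 12; σ²_D = ((18−6)/6)² = 4.000
te_E = (7 + 4·10 + 19)/6 = 66/6 = 11; σ²_E = ((19−7)/6)² = 4.000
te_F = (3 + 4·4 + 5)/6 = 24/6 = 4; σ²_F = ((5−3)/6)² = 0.111

Forward pass:
ES_A = 0; EF_A = 8
ES_B = 8; EF_B = 8+4 = 12
ES_C = 8; EF_C = 8+13 = 21
ES_D = 12; EF_D = 12+12 = 24
ES_E = max(EF_B=12, EF_C=21) = 21; EF_E = 21+11 = 32
ES_F = max(EF_D=24, EF_E=32) = 32; EF_F = 32+4 = 36
Expected project duration μ = 36 weeks. Critical path: A → C → E → F.

Variance along critical path = 5.444 + 9.000 + 4.000 + 0.111 = 18.556; σ = √18.556 = 4.308 weeks.
Z = (45 − 36) / 4.308 = 2.089
P(T ≤ 45) = Φ(2.089) ≈ 0.982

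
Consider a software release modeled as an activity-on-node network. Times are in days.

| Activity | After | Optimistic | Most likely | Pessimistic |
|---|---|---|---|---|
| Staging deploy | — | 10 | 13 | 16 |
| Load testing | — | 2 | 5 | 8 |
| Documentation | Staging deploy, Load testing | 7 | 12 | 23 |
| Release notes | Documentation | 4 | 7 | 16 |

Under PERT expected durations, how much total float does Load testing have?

te_Staging deploy = (10 + 4·13 + 16)/6 = 78/6 = 13
te_Load testing = (2 + 4·5 + 8)/6 = 30/6 = 5
te_Documentation = (7 + 4·12 + 23)/6 = 78/6 = 13
te_Release notes = (4 + 4·7 + 16)/6 = 48/6 = 8

Forward pass:
ES_Staging deploy = 0; EF_Staging deploy = 13
ES_Load testing = 0; EF_Load testing = 5
ES_Documentation = max(EF_Staging deploy=13, EF_Load testing=5) = 13; EF_Documentation = 13+13 = 26
ES_Release notes = 26; EF_Release notes = 26+8 = 34
Expected project duration μ = 34 days. Critical path: Staging deploy → Documentation → Release notes.

Backward pass:
LF_Release notes = 34; LS_Release notes = 34−8 = 26
LF_Documentation = LS_Release notes = 26; LS_Documentation = 26−13 = 13
LF_Load testing = LS_Documentation = 13; LS_Load testing = 13−5 = 8
LF_Staging deploy = LS_Documentation = 13; LS_Staging deploy = 13−13 = 0
Slack_Load testing = LS_Load testing − ES_Load testing = 8 − 0 = 8

8 days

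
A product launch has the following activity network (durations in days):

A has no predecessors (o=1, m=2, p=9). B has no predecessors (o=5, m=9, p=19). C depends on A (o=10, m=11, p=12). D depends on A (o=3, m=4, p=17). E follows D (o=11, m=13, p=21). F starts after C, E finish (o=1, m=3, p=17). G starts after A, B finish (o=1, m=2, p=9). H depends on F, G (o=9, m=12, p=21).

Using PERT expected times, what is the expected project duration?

te_A = (1 + 4·2 + 9)/6 = 18/6 = 3
te_B = (5 + 4·9 + 19)/6 = 60/6 = 10
te_C = (10 + 4·11 + 12)/6 = 66/6 = 11
te_D = (3 + 4·4 + 17)/6 = 36/6 = 6
te_E = (11 + 4·13 + 21)/6 = 84/6 = 14
te_F = (1 + 4·3 + 17)/6 = 30/6 = 5
te_G = (1 + 4·2 + 9)/6 = 18/6 = 3
te_H = (9 + 4·12 + 21)/6 = 78/6 = 13

Forward pass:
ES_A = 0; EF_A = 3
ES_B = 0; EF_B = 10
ES_C = 3; EF_C = 3+11 = 14
ES_D = 3; EF_D = 3+6 = 9
ES_E = 9; EF_E = 9+14 = 23
ES_F = max(EF_C=14, EF_E=23) = 23; EF_F = 23+5 = 28
ES_G = max(EF_A=3, EF_B=10) = 10; EF_G = 10+3 = 13
ES_H = max(EF_F=28, EF_G=13) = 28; EF_H = 28+13 = 41
Expected project duration μ = 41 days. Critical path: A → D → E → F → H.

41 days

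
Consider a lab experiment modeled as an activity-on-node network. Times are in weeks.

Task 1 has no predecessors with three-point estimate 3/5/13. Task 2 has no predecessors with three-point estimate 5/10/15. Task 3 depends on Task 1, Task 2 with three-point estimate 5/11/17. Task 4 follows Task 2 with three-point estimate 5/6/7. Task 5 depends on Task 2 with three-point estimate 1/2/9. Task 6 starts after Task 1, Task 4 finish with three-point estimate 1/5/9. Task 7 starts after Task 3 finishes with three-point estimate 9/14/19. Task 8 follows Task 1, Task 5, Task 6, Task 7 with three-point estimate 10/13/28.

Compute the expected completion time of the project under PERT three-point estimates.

50 weeks

te_Task 1 = (3 + 4·5 + 13)/6 = 36/6 = 6
te_Task 2 = (5 + 4·10 + 15)/6 = 60/6 = 10
te_Task 3 = (5 + 4·11 + 17)/6 = 66/6 = 11
te_Task 4 = (5 + 4·6 + 7)/6 = 36/6 = 6
te_Task 5 = (1 + 4·2 + 9)/6 = 18/6 = 3
te_Task 6 = (1 + 4·5 + 9)/6 = 30/6 = 5
te_Task 7 = (9 + 4·14 + 19)/6 = 84/6 = 14
te_Task 8 = (10 + 4·13 + 28)/6 = 90/6 = 15

Forward pass:
ES_Task 1 = 0; EF_Task 1 = 6
ES_Task 2 = 0; EF_Task 2 = 10
ES_Task 3 = max(EF_Task 1=6, EF_Task 2=10) = 10; EF_Task 3 = 10+11 = 21
ES_Task 4 = 10; EF_Task 4 = 10+6 = 16
ES_Task 5 = 10; EF_Task 5 = 10+3 = 13
ES_Task 6 = max(EF_Task 1=6, EF_Task 4=16) = 16; EF_Task 6 = 16+5 = 21
ES_Task 7 = 21; EF_Task 7 = 21+14 = 35
ES_Task 8 = max(EF_Task 1=6, EF_Task 5=13, EF_Task 6=21, EF_Task 7=35) = 35; EF_Task 8 = 35+15 = 50
Expected project duration μ = 50 weeks. Critical path: Task 2 → Task 3 → Task 7 → Task 8.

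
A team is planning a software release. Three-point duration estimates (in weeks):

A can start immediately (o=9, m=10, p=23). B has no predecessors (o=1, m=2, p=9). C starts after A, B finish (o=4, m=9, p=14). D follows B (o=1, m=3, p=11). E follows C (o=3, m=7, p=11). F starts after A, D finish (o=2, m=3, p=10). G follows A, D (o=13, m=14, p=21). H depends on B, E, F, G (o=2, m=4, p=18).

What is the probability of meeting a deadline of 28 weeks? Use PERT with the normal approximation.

0.073

te_A = (9 + 4·10 + 23)/6 = 72/6 = 12; σ²_A = ((23−9)/6)² = 5.444
te_B = (1 + 4·2 + 9)/6 = 18/6 = 3; σ²_B = ((9−1)/6)² = 1.778
te_C = (4 + 4·9 + 14)/6 = 54/6 = 9; σ²_C = ((14−4)/6)² = 2.778
te_D = (1 + 4·3 + 11)/6 = 24/6 = 4; σ²_D = ((11−1)/6)² = 2.778
te_E = (3 + 4·7 + 11)/6 = 42/6 = 7; σ²_E = ((11−3)/6)² = 1.778
te_F = (2 + 4·3 + 10)/6 = 24/6 = 4; σ²_F = ((10−2)/6)² = 1.778
te_G = (13 + 4·14 + 21)/6 = 90/6 = 15; σ²_G = ((21−13)/6)² = 1.778
te_H = (2 + 4·4 + 18)/6 = 36/6 = 6; σ²_H = ((18−2)/6)² = 7.111

Forward pass:
ES_A = 0; EF_A = 12
ES_B = 0; EF_B = 3
ES_C = max(EF_A=12, EF_B=3) = 12; EF_C = 12+9 = 21
ES_D = 3; EF_D = 3+4 = 7
ES_E = 21; EF_E = 21+7 = 28
ES_F = max(EF_A=12, EF_D=7) = 12; EF_F = 12+4 = 16
ES_G = max(EF_A=12, EF_D=7) = 12; EF_G = 12+15 = 27
ES_H = max(EF_B=3, EF_E=28, EF_F=16, EF_G=27) = 28; EF_H = 28+6 = 34
Expected project duration μ = 34 weeks. Critical path: A → C → E → H.

Variance along critical path = 5.444 + 2.778 + 1.778 + 7.111 = 17.111; σ = √17.111 = 4.137 weeks.
Z = (28 − 34) / 4.137 = -1.450
P(T ≤ 28) = Φ(-1.450) ≈ 0.073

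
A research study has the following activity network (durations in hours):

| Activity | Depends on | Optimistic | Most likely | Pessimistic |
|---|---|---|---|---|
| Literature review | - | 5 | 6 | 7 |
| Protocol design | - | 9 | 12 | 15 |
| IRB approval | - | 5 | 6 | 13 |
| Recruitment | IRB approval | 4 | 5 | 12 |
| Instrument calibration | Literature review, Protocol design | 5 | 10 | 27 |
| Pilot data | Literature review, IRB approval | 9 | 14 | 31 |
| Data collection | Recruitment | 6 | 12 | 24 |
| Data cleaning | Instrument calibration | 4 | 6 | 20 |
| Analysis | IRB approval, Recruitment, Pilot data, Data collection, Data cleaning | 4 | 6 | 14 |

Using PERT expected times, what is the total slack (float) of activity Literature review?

6 hours

te_Literature review = (5 + 4·6 + 7)/6 = 36/6 = 6
te_Protocol design = (9 + 4·12 + 15)/6 = 72/6 = 12
te_IRB approval = (5 + 4·6 + 13)/6 = 42/6 = 7
te_Recruitment = (4 + 4·5 + 12)/6 = 36/6 = 6
te_Instrument calibration = (5 + 4·10 + 27)/6 = 72/6 = 12
te_Pilot data = (9 + 4·14 + 31)/6 = 96/6 = 16
te_Data collection = (6 + 4·12 + 24)/6 = 78/6 = 13
te_Data cleaning = (4 + 4·6 + 20)/6 = 48/6 = 8
te_Analysis = (4 + 4·6 + 14)/6 = 42/6 = 7

Forward pass:
ES_Literature review = 0; EF_Literature review = 6
ES_Protocol design = 0; EF_Protocol design = 12
ES_IRB approval = 0; EF_IRB approval = 7
ES_Recruitment = 7; EF_Recruitment = 7+6 = 13
ES_Instrument calibration = max(EF_Literature review=6, EF_Protocol design=12) = 12; EF_Instrument calibration = 12+12 = 24
ES_Pilot data = max(EF_Literature review=6, EF_IRB approval=7) = 7; EF_Pilot data = 7+16 = 23
ES_Data collection = 13; EF_Data collection = 13+13 = 26
ES_Data cleaning = 24; EF_Data cleaning = 24+8 = 32
ES_Analysis = max(EF_IRB approval=7, EF_Recruitment=13, EF_Pilot data=23, EF_Data collection=26, EF_Data cleaning=32) = 32; EF_Analysis = 32+7 = 39
Expected project duration μ = 39 hours. Critical path: Protocol design → Instrument calibration → Data cleaning → Analysis.

Backward pass:
LF_Analysis = 39; LS_Analysis = 39−7 = 32
LF_Data cleaning = LS_Analysis = 32; LS_Data cleaning = 32−8 = 24
LF_Data collection = LS_Analysis = 32; LS_Data collection = 32−13 = 19
LF_Pilot data = LS_Analysis = 32; LS_Pilot data = 32−16 = 16
LF_Instrument calibration = LS_Data cleaning = 24; LS_Instrument calibration = 24−12 = 12
LF_Recruitment = min(LS_Data collection=19, LS_Analysis=32) = 19; LS_Recruitment = 19−6 = 13
LF_IRB approval = min(LS_Recruitment=13, LS_Pilot data=16, LS_Analysis=32) = 13; LS_IRB approval = 13−7 = 6
LF_Protocol design = LS_Instrument calibration = 12; LS_Protocol design = 12−12 = 0
LF_Literature review = min(LS_Instrument calibration=12, LS_Pilot data=16) = 12; LS_Literature review = 12−6 = 6
Slack_Literature review = LS_Literature review − ES_Literature review = 6 − 0 = 6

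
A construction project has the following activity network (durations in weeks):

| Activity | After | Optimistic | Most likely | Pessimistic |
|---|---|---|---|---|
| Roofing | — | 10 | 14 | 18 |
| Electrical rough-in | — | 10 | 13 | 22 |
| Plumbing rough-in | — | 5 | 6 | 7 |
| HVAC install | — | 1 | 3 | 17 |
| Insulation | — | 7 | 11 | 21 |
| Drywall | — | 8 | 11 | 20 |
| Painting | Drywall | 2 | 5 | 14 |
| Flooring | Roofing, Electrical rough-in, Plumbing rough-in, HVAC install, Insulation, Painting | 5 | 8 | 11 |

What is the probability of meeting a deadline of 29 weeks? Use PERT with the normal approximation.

0.841

te_Roofing = (10 + 4·14 + 18)/6 = 84/6 = 14; σ²_Roofing = ((18−10)/6)² = 1.778
te_Electrical rough-in = (10 + 4·13 + 22)/6 = 84/6 = 14; σ²_Electrical rough-in = ((22−10)/6)² = 4.000
te_Plumbing rough-in = (5 + 4·6 + 7)/6 = 36/6 = 6; σ²_Plumbing rough-in = ((7−5)/6)² = 0.111
te_HVAC install = (1 + 4·3 + 17)/6 = 30/6 = 5; σ²_HVAC install = ((17−1)/6)² = 7.111
te_Insulation = (7 + 4·11 + 21)/6 = 72/6 = 12; σ²_Insulation = ((21−7)/6)² = 5.444
te_Drywall = (8 + 4·11 + 20)/6 = 72/6 = 12; σ²_Drywall = ((20−8)/6)² = 4.000
te_Painting = (2 + 4·5 + 14)/6 = 36/6 = 6; σ²_Painting = ((14−2)/6)² = 4.000
te_Flooring = (5 + 4·8 + 11)/6 = 48/6 = 8; σ²_Flooring = ((11−5)/6)² = 1.000

Forward pass:
ES_Roofing = 0; EF_Roofing = 14
ES_Electrical rough-in = 0; EF_Electrical rough-in = 14
ES_Plumbing rough-in = 0; EF_Plumbing rough-in = 6
ES_HVAC install = 0; EF_HVAC install = 5
ES_Insulation = 0; EF_Insulation = 12
ES_Drywall = 0; EF_Drywall = 12
ES_Painting = 12; EF_Painting = 12+6 = 18
ES_Flooring = max(EF_Roofing=14, EF_Electrical rough-in=14, EF_Plumbing rough-in=6, EF_HVAC install=5, EF_Insulation=12, EF_Painting=18) = 18; EF_Flooring = 18+8 = 26
Expected project duration μ = 26 weeks. Critical path: Drywall → Painting → Flooring.

Variance along critical path = 4.000 + 4.000 + 1.000 = 9.000; σ = √9.000 = 3.000 weeks.
Z = (29 − 26) / 3.000 = 1.000
P(T ≤ 29) = Φ(1.000) ≈ 0.841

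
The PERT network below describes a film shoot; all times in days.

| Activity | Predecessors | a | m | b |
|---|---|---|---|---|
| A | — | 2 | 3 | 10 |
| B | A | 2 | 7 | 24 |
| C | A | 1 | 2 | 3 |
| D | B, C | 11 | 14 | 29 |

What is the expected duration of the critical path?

29 days

te_A = (2 + 4·3 + 10)/6 = 24/6 = 4
te_B = (2 + 4·7 + 24)/6 = 54/6 = 9
te_C = (1 + 4·2 + 3)/6 = 12/6 = 2
te_D = (11 + 4·14 + 29)/6 = 96/6 = 16

Forward pass:
ES_A = 0; EF_A = 4
ES_B = 4; EF_B = 4+9 = 13
ES_C = 4; EF_C = 4+2 = 6
ES_D = max(EF_B=13, EF_C=6) = 13; EF_D = 13+16 = 29
Expected project duration μ = 29 days. Critical path: A → B → D.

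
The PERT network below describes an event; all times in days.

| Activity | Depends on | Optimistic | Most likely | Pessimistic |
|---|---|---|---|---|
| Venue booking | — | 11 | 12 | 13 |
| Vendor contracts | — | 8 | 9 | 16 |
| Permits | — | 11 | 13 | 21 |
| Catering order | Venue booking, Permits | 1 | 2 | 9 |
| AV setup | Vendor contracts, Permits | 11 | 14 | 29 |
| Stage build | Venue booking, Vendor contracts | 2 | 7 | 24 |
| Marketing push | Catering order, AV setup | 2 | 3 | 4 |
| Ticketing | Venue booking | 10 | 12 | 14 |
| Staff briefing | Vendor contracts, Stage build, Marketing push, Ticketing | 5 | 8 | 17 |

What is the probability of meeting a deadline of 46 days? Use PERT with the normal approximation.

te_Venue booking = (11 + 4·12 + 13)/6 = 72/6 = 12; σ²_Venue booking = ((13−11)/6)² = 0.111
te_Vendor contracts = (8 + 4·9 + 16)/6 = 60/6 = 10; σ²_Vendor contracts = ((16−8)/6)² = 1.778
te_Permits = (11 + 4·13 + 21)/6 = 84/6 = 14; σ²_Permits = ((21−11)/6)² = 2.778
te_Catering order = (1 + 4·2 + 9)/6 = 18/6 = 3; σ²_Catering order = ((9−1)/6)² = 1.778
te_AV setup = (11 + 4·14 + 29)/6 = 96/6 = 16; σ²_AV setup = ((29−11)/6)² = 9.000
te_Stage build = (2 + 4·7 + 24)/6 = 54/6 = 9; σ²_Stage build = ((24−2)/6)² = 13.444
te_Marketing push = (2 + 4·3 + 4)/6 = 18/6 = 3; σ²_Marketing push = ((4−2)/6)² = 0.111
te_Ticketing = (10 + 4·12 + 14)/6 = 72/6 = 12; σ²_Ticketing = ((14−10)/6)² = 0.444
te_Staff briefing = (5 + 4·8 + 17)/6 = 54/6 = 9; σ²_Staff briefing = ((17−5)/6)² = 4.000

Forward pass:
ES_Venue booking = 0; EF_Venue booking = 12
ES_Vendor contracts = 0; EF_Vendor contracts = 10
ES_Permits = 0; EF_Permits = 14
ES_Catering order = max(EF_Venue booking=12, EF_Permits=14) = 14; EF_Catering order = 14+3 = 17
ES_AV setup = max(EF_Vendor contracts=10, EF_Permits=14) = 14; EF_AV setup = 14+16 = 30
ES_Stage build = max(EF_Venue booking=12, EF_Vendor contracts=10) = 12; EF_Stage build = 12+9 = 21
ES_Marketing push = max(EF_Catering order=17, EF_AV setup=30) = 30; EF_Marketing push = 30+3 = 33
ES_Ticketing = 12; EF_Ticketing = 12+12 = 24
ES_Staff briefing = max(EF_Vendor contracts=10, EF_Stage build=21, EF_Marketing push=33, EF_Ticketing=24) = 33; EF_Staff briefing = 33+9 = 42
Expected project duration μ = 42 days. Critical path: Permits → AV setup → Marketing push → Staff briefing.

Variance along critical path = 2.778 + 9.000 + 0.111 + 4.000 = 15.889; σ = √15.889 = 3.986 days.
Z = (46 − 42) / 3.986 = 1.003
P(T ≤ 46) = Φ(1.003) ≈ 0.842

0.842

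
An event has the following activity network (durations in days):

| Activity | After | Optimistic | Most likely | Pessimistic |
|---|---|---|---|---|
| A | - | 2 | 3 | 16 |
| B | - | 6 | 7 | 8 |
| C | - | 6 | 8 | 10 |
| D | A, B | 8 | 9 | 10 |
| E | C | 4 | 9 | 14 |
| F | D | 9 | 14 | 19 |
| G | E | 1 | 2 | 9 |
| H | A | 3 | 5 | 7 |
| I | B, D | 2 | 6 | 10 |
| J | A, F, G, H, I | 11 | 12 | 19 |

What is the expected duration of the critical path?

te_A = (2 + 4·3 + 16)/6 = 30/6 = 5
te_B = (6 + 4·7 + 8)/6 = 42/6 = 7
te_C = (6 + 4·8 + 10)/6 = 48/6 = 8
te_D = (8 + 4·9 + 10)/6 = 54/6 = 9
te_E = (4 + 4·9 + 14)/6 = 54/6 = 9
te_F = (9 + 4·14 + 19)/6 = 84/6 = 14
te_G = (1 + 4·2 + 9)/6 = 18/6 = 3
te_H = (3 + 4·5 + 7)/6 = 30/6 = 5
te_I = (2 + 4·6 + 10)/6 = 36/6 = 6
te_J = (11 + 4·12 + 19)/6 = 78/6 = 13

Forward pass:
ES_A = 0; EF_A = 5
ES_B = 0; EF_B = 7
ES_C = 0; EF_C = 8
ES_D = max(EF_A=5, EF_B=7) = 7; EF_D = 7+9 = 16
ES_E = 8; EF_E = 8+9 = 17
ES_F = 16; EF_F = 16+14 = 30
ES_G = 17; EF_G = 17+3 = 20
ES_H = 5; EF_H = 5+5 = 10
ES_I = max(EF_B=7, EF_D=16) = 16; EF_I = 16+6 = 22
ES_J = max(EF_A=5, EF_F=30, EF_G=20, EF_H=10, EF_I=22) = 30; EF_J = 30+13 = 43
Expected project duration μ = 43 days. Critical path: B → D → F → J.

43 days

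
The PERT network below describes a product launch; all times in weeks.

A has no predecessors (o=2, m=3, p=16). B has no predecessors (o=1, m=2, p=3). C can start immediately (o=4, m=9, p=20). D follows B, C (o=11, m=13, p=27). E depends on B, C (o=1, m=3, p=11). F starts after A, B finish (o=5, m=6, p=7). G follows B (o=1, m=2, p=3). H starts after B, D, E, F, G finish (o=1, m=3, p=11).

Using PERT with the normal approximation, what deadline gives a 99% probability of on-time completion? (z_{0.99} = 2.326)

38.6 weeks

te_A = (2 + 4·3 + 16)/6 = 30/6 = 5; σ²_A = ((16−2)/6)² = 5.444
te_B = (1 + 4·2 + 3)/6 = 12/6 = 2; σ²_B = ((3−1)/6)² = 0.111
te_C = (4 + 4·9 + 20)/6 = 60/6 = 10; σ²_C = ((20−4)/6)² = 7.111
te_D = (11 + 4·13 + 27)/6 = 90/6 = 15; σ²_D = ((27−11)/6)² = 7.111
te_E = (1 + 4·3 + 11)/6 = 24/6 = 4; σ²_E = ((11−1)/6)² = 2.778
te_F = (5 + 4·6 + 7)/6 = 36/6 = 6; σ²_F = ((7−5)/6)² = 0.111
te_G = (1 + 4·2 + 3)/6 = 12/6 = 2; σ²_G = ((3−1)/6)² = 0.111
te_H = (1 + 4·3 + 11)/6 = 24/6 = 4; σ²_H = ((11−1)/6)² = 2.778

Forward pass:
ES_A = 0; EF_A = 5
ES_B = 0; EF_B = 2
ES_C = 0; EF_C = 10
ES_D = max(EF_B=2, EF_C=10) = 10; EF_D = 10+15 = 25
ES_E = max(EF_B=2, EF_C=10) = 10; EF_E = 10+4 = 14
ES_F = max(EF_A=5, EF_B=2) = 5; EF_F = 5+6 = 11
ES_G = 2; EF_G = 2+2 = 4
ES_H = max(EF_B=2, EF_D=25, EF_E=14, EF_F=11, EF_G=4) = 25; EF_H = 25+4 = 29
Expected project duration μ = 29 weeks. Critical path: C → D → H.

Variance along critical path = 7.111 + 7.111 + 2.778 = 17.000; σ = 4.123 weeks.
D = μ + z·σ = 29 + 2.326·4.123 = 38.6 weeks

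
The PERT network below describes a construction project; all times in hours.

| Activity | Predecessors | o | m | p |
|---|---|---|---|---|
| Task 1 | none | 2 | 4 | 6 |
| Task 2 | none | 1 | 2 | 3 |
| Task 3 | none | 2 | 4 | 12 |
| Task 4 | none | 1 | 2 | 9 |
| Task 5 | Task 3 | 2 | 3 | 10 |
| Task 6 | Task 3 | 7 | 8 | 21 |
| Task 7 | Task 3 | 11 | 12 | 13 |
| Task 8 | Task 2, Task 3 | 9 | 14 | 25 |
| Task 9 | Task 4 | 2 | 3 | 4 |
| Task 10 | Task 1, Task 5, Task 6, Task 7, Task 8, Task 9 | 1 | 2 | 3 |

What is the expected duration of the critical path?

22 hours

te_Task 1 = (2 + 4·4 + 6)/6 = 24/6 = 4
te_Task 2 = (1 + 4·2 + 3)/6 = 12/6 = 2
te_Task 3 = (2 + 4·4 + 12)/6 = 30/6 = 5
te_Task 4 = (1 + 4·2 + 9)/6 = 18/6 = 3
te_Task 5 = (2 + 4·3 + 10)/6 = 24/6 = 4
te_Task 6 = (7 + 4·8 + 21)/6 = 60/6 = 10
te_Task 7 = (11 + 4·12 + 13)/6 = 72/6 = 12
te_Task 8 = (9 + 4·14 + 25)/6 = 90/6 = 15
te_Task 9 = (2 + 4·3 + 4)/6 = 18/6 = 3
te_Task 10 = (1 + 4·2 + 3)/6 = 12/6 = 2

Forward pass:
ES_Task 1 = 0; EF_Task 1 = 4
ES_Task 2 = 0; EF_Task 2 = 2
ES_Task 3 = 0; EF_Task 3 = 5
ES_Task 4 = 0; EF_Task 4 = 3
ES_Task 5 = 5; EF_Task 5 = 5+4 = 9
ES_Task 6 = 5; EF_Task 6 = 5+10 = 15
ES_Task 7 = 5; EF_Task 7 = 5+12 = 17
ES_Task 8 = max(EF_Task 2=2, EF_Task 3=5) = 5; EF_Task 8 = 5+15 = 20
ES_Task 9 = 3; EF_Task 9 = 3+3 = 6
ES_Task 10 = max(EF_Task 1=4, EF_Task 5=9, EF_Task 6=15, EF_Task 7=17, EF_Task 8=20, EF_Task 9=6) = 20; EF_Task 10 = 20+2 = 22
Expected project duration μ = 22 hours. Critical path: Task 3 → Task 8 → Task 10.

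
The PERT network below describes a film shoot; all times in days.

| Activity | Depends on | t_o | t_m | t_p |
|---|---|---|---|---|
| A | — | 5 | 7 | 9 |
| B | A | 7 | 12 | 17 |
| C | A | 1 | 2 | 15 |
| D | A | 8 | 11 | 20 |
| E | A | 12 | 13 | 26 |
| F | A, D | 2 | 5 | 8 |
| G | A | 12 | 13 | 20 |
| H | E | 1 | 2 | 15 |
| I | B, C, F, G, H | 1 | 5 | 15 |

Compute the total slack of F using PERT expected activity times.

te_A = (5 + 4·7 + 9)/6 = 42/6 = 7
te_B = (7 + 4·12 + 17)/6 = 72/6 = 12
te_C = (1 + 4·2 + 15)/6 = 24/6 = 4
te_D = (8 + 4·11 + 20)/6 = 72/6 = 12
te_E = (12 + 4·13 + 26)/6 = 90/6 = 15
te_F = (2 + 4·5 + 8)/6 = 30/6 = 5
te_G = (12 + 4·13 + 20)/6 = 84/6 = 14
te_H = (1 + 4·2 + 15)/6 = 24/6 = 4
te_I = (1 + 4·5 + 15)/6 = 36/6 = 6

Forward pass:
ES_A = 0; EF_A = 7
ES_B = 7; EF_B = 7+12 = 19
ES_C = 7; EF_C = 7+4 = 11
ES_D = 7; EF_D = 7+12 = 19
ES_E = 7; EF_E = 7+15 = 22
ES_F = max(EF_A=7, EF_D=19) = 19; EF_F = 19+5 = 24
ES_G = 7; EF_G = 7+14 = 21
ES_H = 22; EF_H = 22+4 = 26
ES_I = max(EF_B=19, EF_C=11, EF_F=24, EF_G=21, EF_H=26) = 26; EF_I = 26+6 = 32
Expected project duration μ = 32 days. Critical path: A → E → H → I.

Backward pass:
LF_I = 32; LS_I = 32−6 = 26
LF_H = LS_I = 26; LS_H = 26−4 = 22
LF_G = LS_I = 26; LS_G = 26−14 = 12
LF_F = LS_I = 26; LS_F = 26−5 = 21
LF_E = LS_H = 22; LS_E = 22−15 = 7
LF_D = LS_F = 21; LS_D = 21−12 = 9
LF_C = LS_I = 26; LS_C = 26−4 = 22
LF_B = LS_I = 26; LS_B = 26−12 = 14
LF_A = min(LS_B=14, LS_C=22, LS_D=9, LS_E=7, LS_F=21, LS_G=12) = 7; LS_A = 7−7 = 0
Slack_F = LS_F − ES_F = 21 − 19 = 2

2 days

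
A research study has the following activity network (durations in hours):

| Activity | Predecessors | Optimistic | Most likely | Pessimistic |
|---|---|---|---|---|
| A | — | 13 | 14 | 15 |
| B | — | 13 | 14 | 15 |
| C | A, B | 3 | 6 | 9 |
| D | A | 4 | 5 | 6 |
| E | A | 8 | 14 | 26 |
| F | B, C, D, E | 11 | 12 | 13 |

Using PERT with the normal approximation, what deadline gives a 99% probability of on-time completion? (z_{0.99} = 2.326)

48.1 hours

te_A = (13 + 4·14 + 15)/6 = 84/6 = 14; σ²_A = ((15−13)/6)² = 0.111
te_B = (13 + 4·14 + 15)/6 = 84/6 = 14; σ²_B = ((15−13)/6)² = 0.111
te_C = (3 + 4·6 + 9)/6 = 36/6 = 6; σ²_C = ((9−3)/6)² = 1.000
te_D = (4 + 4·5 + 6)/6 = 30/6 = 5; σ²_D = ((6−4)/6)² = 0.111
te_E = (8 + 4·14 + 26)/6 = 90/6 = 15; σ²_E = ((26−8)/6)² = 9.000
te_F = (11 + 4·12 + 13)/6 = 72/6 = 12; σ²_F = ((13−11)/6)² = 0.111

Forward pass:
ES_A = 0; EF_A = 14
ES_B = 0; EF_B = 14
ES_C = max(EF_A=14, EF_B=14) = 14; EF_C = 14+6 = 20
ES_D = 14; EF_D = 14+5 = 19
ES_E = 14; EF_E = 14+15 = 29
ES_F = max(EF_B=14, EF_C=20, EF_D=19, EF_E=29) = 29; EF_F = 29+12 = 41
Expected project duration μ = 41 hours. Critical path: A → E → F.

Variance along critical path = 0.111 + 9.000 + 0.111 = 9.222; σ = 3.037 hours.
D = μ + z·σ = 41 + 2.326·3.037 = 48.1 hours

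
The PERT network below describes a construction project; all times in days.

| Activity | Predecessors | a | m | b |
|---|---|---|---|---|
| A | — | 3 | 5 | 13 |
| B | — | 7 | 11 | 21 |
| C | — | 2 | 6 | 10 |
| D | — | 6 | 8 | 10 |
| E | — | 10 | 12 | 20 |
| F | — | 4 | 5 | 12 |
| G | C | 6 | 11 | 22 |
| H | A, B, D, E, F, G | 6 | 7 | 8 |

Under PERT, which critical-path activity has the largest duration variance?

te_A = (3 + 4·5 + 13)/6 = 36/6 = 6; σ²_A = ((13−3)/6)² = 2.778
te_B = (7 + 4·11 + 21)/6 = 72/6 = 12; σ²_B = ((21−7)/6)² = 5.444
te_C = (2 + 4·6 + 10)/6 = 36/6 = 6; σ²_C = ((10−2)/6)² = 1.778
te_D = (6 + 4·8 + 10)/6 = 48/6 = 8; σ²_D = ((10−6)/6)² = 0.444
te_E = (10 + 4·12 + 20)/6 = 78/6 = 13; σ²_E = ((20−10)/6)² = 2.778
te_F = (4 + 4·5 + 12)/6 = 36/6 = 6; σ²_F = ((12−4)/6)² = 1.778
te_G = (6 + 4·11 + 22)/6 = 72/6 = 12; σ²_G = ((22−6)/6)² = 7.111
te_H = (6 + 4·7 + 8)/6 = 42/6 = 7; σ²_H = ((8−6)/6)² = 0.111

Forward pass:
ES_A = 0; EF_A = 6
ES_B = 0; EF_B = 12
ES_C = 0; EF_C = 6
ES_D = 0; EF_D = 8
ES_E = 0; EF_E = 13
ES_F = 0; EF_F = 6
ES_G = 6; EF_G = 6+12 = 18
ES_H = max(EF_A=6, EF_B=12, EF_D=8, EF_E=13, EF_F=6, EF_G=18) = 18; EF_H = 18+7 = 25
Expected project duration μ = 25 days. Critical path: C → G → H.

Variances on critical path: σ²_C=1.778, σ²_G=7.111, σ²_H=0.111.
Largest is σ²_G = 7.111.

G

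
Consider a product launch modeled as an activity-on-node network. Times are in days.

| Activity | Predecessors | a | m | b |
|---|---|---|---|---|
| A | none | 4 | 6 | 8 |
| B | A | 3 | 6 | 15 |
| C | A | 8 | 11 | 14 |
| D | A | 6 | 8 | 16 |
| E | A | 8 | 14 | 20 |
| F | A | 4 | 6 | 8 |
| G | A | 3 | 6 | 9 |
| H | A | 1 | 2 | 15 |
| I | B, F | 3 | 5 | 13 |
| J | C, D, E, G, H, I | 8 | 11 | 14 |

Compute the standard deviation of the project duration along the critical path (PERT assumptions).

te_A = (4 + 4·6 + 8)/6 = 36/6 = 6; σ²_A = ((8−4)/6)² = 0.444
te_B = (3 + 4·6 + 15)/6 = 42/6 = 7; σ²_B = ((15−3)/6)² = 4.000
te_C = (8 + 4·11 + 14)/6 = 66/6 = 11; σ²_C = ((14−8)/6)² = 1.000
te_D = (6 + 4·8 + 16)/6 = 54/6 = 9; σ²_D = ((16−6)/6)² = 2.778
te_E = (8 + 4·14 + 20)/6 = 84/6 = 14; σ²_E = ((20−8)/6)² = 4.000
te_F = (4 + 4·6 + 8)/6 = 36/6 = 6; σ²_F = ((8−4)/6)² = 0.444
te_G = (3 + 4·6 + 9)/6 = 36/6 = 6; σ²_G = ((9−3)/6)² = 1.000
te_H = (1 + 4·2 + 15)/6 = 24/6 = 4; σ²_H = ((15−1)/6)² = 5.444
te_I = (3 + 4·5 + 13)/6 = 36/6 = 6; σ²_I = ((13−3)/6)² = 2.778
te_J = (8 + 4·11 + 14)/6 = 66/6 = 11; σ²_J = ((14−8)/6)² = 1.000

Forward pass:
ES_A = 0; EF_A = 6
ES_B = 6; EF_B = 6+7 = 13
ES_C = 6; EF_C = 6+11 = 17
ES_D = 6; EF_D = 6+9 = 15
ES_E = 6; EF_E = 6+14 = 20
ES_F = 6; EF_F = 6+6 = 12
ES_G = 6; EF_G = 6+6 = 12
ES_H = 6; EF_H = 6+4 = 10
ES_I = max(EF_B=13, EF_F=12) = 13; EF_I = 13+6 = 19
ES_J = max(EF_C=17, EF_D=15, EF_E=20, EF_G=12, EF_H=10, EF_I=19) = 20; EF_J = 20+11 = 31
Expected project duration μ = 31 days. Critical path: A → E → J.

Variance along critical path = 0.444 + 4.000 + 1.000 = 5.444
σ = √5.444 = 2.333 days

2.33 days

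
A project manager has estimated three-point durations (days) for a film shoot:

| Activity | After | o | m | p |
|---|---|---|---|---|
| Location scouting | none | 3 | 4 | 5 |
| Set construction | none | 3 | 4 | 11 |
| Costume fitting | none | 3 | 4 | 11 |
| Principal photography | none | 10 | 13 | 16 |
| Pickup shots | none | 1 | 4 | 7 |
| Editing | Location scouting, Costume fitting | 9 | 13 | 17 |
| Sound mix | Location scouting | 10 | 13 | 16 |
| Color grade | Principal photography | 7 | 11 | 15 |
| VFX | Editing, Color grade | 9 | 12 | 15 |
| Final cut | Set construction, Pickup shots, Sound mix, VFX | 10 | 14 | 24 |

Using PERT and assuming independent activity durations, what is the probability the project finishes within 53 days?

te_Location scouting = (3 + 4·4 + 5)/6 = 24/6 = 4; σ²_Location scouting = ((5−3)/6)² = 0.111
te_Set construction = (3 + 4·4 + 11)/6 = 30/6 = 5; σ²_Set construction = ((11−3)/6)² = 1.778
te_Costume fitting = (3 + 4·4 + 11)/6 = 30/6 = 5; σ²_Costume fitting = ((11−3)/6)² = 1.778
te_Principal photography = (10 + 4·13 + 16)/6 = 78/6 = 13; σ²_Principal photography = ((16−10)/6)² = 1.000
te_Pickup shots = (1 + 4·4 + 7)/6 = 24/6 = 4; σ²_Pickup shots = ((7−1)/6)² = 1.000
te_Editing = (9 + 4·13 + 17)/6 = 78/6 = 13; σ²_Editing = ((17−9)/6)² = 1.778
te_Sound mix = (10 + 4·13 + 16)/6 = 78/6 = 13; σ²_Sound mix = ((16−10)/6)² = 1.000
te_Color grade = (7 + 4·11 + 15)/6 = 66/6 = 11; σ²_Color grade = ((15−7)/6)² = 1.778
te_VFX = (9 + 4·12 + 15)/6 = 72/6 = 12; σ²_VFX = ((15−9)/6)² = 1.000
te_Final cut = (10 + 4·14 + 24)/6 = 90/6 = 15; σ²_Final cut = ((24−10)/6)² = 5.444

Forward pass:
ES_Location scouting = 0; EF_Location scouting = 4
ES_Set construction = 0; EF_Set construction = 5
ES_Costume fitting = 0; EF_Costume fitting = 5
ES_Principal photography = 0; EF_Principal photography = 13
ES_Pickup shots = 0; EF_Pickup shots = 4
ES_Editing = max(EF_Location scouting=4, EF_Costume fitting=5) = 5; EF_Editing = 5+13 = 18
ES_Sound mix = 4; EF_Sound mix = 4+13 = 17
ES_Color grade = 13; EF_Color grade = 13+11 = 24
ES_VFX = max(EF_Editing=18, EF_Color grade=24) = 24; EF_VFX = 24+12 = 36
ES_Final cut = max(EF_Set construction=5, EF_Pickup shots=4, EF_Sound mix=17, EF_VFX=36) = 36; EF_Final cut = 36+15 = 51
Expected project duration μ = 51 days. Critical path: Principal photography → Color grade → VFX → Final cut.

Variance along critical path = 1.000 + 1.778 + 1.000 + 5.444 = 9.222; σ = √9.222 = 3.037 days.
Z = (53 − 51) / 3.037 = 0.659
P(T ≤ 53) = Φ(0.659) ≈ 0.745

0.745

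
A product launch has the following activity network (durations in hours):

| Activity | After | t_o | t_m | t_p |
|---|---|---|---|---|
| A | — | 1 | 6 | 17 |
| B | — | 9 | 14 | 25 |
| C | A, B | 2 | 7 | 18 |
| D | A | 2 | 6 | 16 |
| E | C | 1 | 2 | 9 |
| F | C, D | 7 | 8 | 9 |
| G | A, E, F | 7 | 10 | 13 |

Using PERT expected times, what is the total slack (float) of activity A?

8 hours

te_A = (1 + 4·6 + 17)/6 = 42/6 = 7
te_B = (9 + 4·14 + 25)/6 = 90/6 = 15
te_C = (2 + 4·7 + 18)/6 = 48/6 = 8
te_D = (2 + 4·6 + 16)/6 = 42/6 = 7
te_E = (1 + 4·2 + 9)/6 = 18/6 = 3
te_F = (7 + 4·8 + 9)/6 = 48/6 = 8
te_G = (7 + 4·10 + 13)/6 = 60/6 = 10

Forward pass:
ES_A = 0; EF_A = 7
ES_B = 0; EF_B = 15
ES_C = max(EF_A=7, EF_B=15) = 15; EF_C = 15+8 = 23
ES_D = 7; EF_D = 7+7 = 14
ES_E = 23; EF_E = 23+3 = 26
ES_F = max(EF_C=23, EF_D=14) = 23; EF_F = 23+8 = 31
ES_G = max(EF_A=7, EF_E=26, EF_F=31) = 31; EF_G = 31+10 = 41
Expected project duration μ = 41 hours. Critical path: B → C → F → G.

Backward pass:
LF_G = 41; LS_G = 41−10 = 31
LF_F = LS_G = 31; LS_F = 31−8 = 23
LF_E = LS_G = 31; LS_E = 31−3 = 28
LF_D = LS_F = 23; LS_D = 23−7 = 16
LF_C = min(LS_E=28, LS_F=23) = 23; LS_C = 23−8 = 15
LF_B = LS_C = 15; LS_B = 15−15 = 0
LF_A = min(LS_C=15, LS_D=16, LS_G=31) = 15; LS_A = 15−7 = 8
Slack_A = LS_A − ES_A = 8 − 0 = 8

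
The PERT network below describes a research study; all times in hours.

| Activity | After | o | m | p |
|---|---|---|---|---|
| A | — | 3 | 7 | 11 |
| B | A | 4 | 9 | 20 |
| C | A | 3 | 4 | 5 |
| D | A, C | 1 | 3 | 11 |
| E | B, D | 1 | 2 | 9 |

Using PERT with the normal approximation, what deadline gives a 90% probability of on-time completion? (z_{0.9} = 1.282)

te_A = (3 + 4·7 + 11)/6 = 42/6 = 7; σ²_A = ((11−3)/6)² = 1.778
te_B = (4 + 4·9 + 20)/6 = 60/6 = 10; σ²_B = ((20−4)/6)² = 7.111
te_C = (3 + 4·4 + 5)/6 = 24/6 = 4; σ²_C = ((5−3)/6)² = 0.111
te_D = (1 + 4·3 + 11)/6 = 24/6 = 4; σ²_D = ((11−1)/6)² = 2.778
te_E = (1 + 4·2 + 9)/6 = 18/6 = 3; σ²_E = ((9−1)/6)² = 1.778

Forward pass:
ES_A = 0; EF_A = 7
ES_B = 7; EF_B = 7+10 = 17
ES_C = 7; EF_C = 7+4 = 11
ES_D = max(EF_A=7, EF_C=11) = 11; EF_D = 11+4 = 15
ES_E = max(EF_B=17, EF_D=15) = 17; EF_E = 17+3 = 20
Expected project duration μ = 20 hours. Critical path: A → B → E.

Variance along critical path = 1.778 + 7.111 + 1.778 = 10.667; σ = 3.266 hours.
D = μ + z·σ = 20 + 1.282·3.266 = 24.2 hours

24.2 hours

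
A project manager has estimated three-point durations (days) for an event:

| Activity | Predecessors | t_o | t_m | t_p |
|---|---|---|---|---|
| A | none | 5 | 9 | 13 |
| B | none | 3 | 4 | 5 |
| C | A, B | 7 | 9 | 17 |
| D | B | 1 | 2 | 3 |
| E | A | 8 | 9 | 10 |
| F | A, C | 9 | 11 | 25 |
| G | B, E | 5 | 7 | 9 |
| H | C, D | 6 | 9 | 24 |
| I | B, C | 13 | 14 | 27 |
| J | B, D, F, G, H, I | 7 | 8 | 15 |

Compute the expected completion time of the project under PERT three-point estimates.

te_A = (5 + 4·9 + 13)/6 = 54/6 = 9
te_B = (3 + 4·4 + 5)/6 = 24/6 = 4
te_C = (7 + 4·9 + 17)/6 = 60/6 = 10
te_D = (1 + 4·2 + 3)/6 = 12/6 = 2
te_E = (8 + 4·9 + 10)/6 = 54/6 = 9
te_F = (9 + 4·11 + 25)/6 = 78/6 = 13
te_G = (5 + 4·7 + 9)/6 = 42/6 = 7
te_H = (6 + 4·9 + 24)/6 = 66/6 = 11
te_I = (13 + 4·14 + 27)/6 = 96/6 = 16
te_J = (7 + 4·8 + 15)/6 = 54/6 = 9

Forward pass:
ES_A = 0; EF_A = 9
ES_B = 0; EF_B = 4
ES_C = max(EF_A=9, EF_B=4) = 9; EF_C = 9+10 = 19
ES_D = 4; EF_D = 4+2 = 6
ES_E = 9; EF_E = 9+9 = 18
ES_F = max(EF_A=9, EF_C=19) = 19; EF_F = 19+13 = 32
ES_G = max(EF_B=4, EF_E=18) = 18; EF_G = 18+7 = 25
ES_H = max(EF_C=19, EF_D=6) = 19; EF_H = 19+11 = 30
ES_I = max(EF_B=4, EF_C=19) = 19; EF_I = 19+16 = 35
ES_J = max(EF_B=4, EF_D=6, EF_F=32, EF_G=25, EF_H=30, EF_I=35) = 35; EF_J = 35+9 = 44
Expected project duration μ = 44 days. Critical path: A → C → I → J.

44 days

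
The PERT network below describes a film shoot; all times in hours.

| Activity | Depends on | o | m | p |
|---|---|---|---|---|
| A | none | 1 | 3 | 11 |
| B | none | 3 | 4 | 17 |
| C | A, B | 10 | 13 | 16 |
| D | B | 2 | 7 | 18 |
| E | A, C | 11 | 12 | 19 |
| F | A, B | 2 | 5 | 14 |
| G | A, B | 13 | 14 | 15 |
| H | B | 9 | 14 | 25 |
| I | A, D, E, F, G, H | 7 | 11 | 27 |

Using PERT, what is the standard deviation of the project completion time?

4.40 hours

te_A = (1 + 4·3 + 11)/6 = 24/6 = 4; σ²_A = ((11−1)/6)² = 2.778
te_B = (3 + 4·4 + 17)/6 = 36/6 = 6; σ²_B = ((17−3)/6)² = 5.444
te_C = (10 + 4·13 + 16)/6 = 78/6 = 13; σ²_C = ((16−10)/6)² = 1.000
te_D = (2 + 4·7 + 18)/6 = 48/6 = 8; σ²_D = ((18−2)/6)² = 7.111
te_E = (11 + 4·12 + 19)/6 = 78/6 = 13; σ²_E = ((19−11)/6)² = 1.778
te_F = (2 + 4·5 + 14)/6 = 36/6 = 6; σ²_F = ((14−2)/6)² = 4.000
te_G = (13 + 4·14 + 15)/6 = 84/6 = 14; σ²_G = ((15−13)/6)² = 0.111
te_H = (9 + 4·14 + 25)/6 = 90/6 = 15; σ²_H = ((25−9)/6)² = 7.111
te_I = (7 + 4·11 + 27)/6 = 78/6 = 13; σ²_I = ((27−7)/6)² = 11.111

Forward pass:
ES_A = 0; EF_A = 4
ES_B = 0; EF_B = 6
ES_C = max(EF_A=4, EF_B=6) = 6; EF_C = 6+13 = 19
ES_D = 6; EF_D = 6+8 = 14
ES_E = max(EF_A=4, EF_C=19) = 19; EF_E = 19+13 = 32
ES_F = max(EF_A=4, EF_B=6) = 6; EF_F = 6+6 = 12
ES_G = max(EF_A=4, EF_B=6) = 6; EF_G = 6+14 = 20
ES_H = 6; EF_H = 6+15 = 21
ES_I = max(EF_A=4, EF_D=14, EF_E=32, EF_F=12, EF_G=20, EF_H=21) = 32; EF_I = 32+13 = 45
Expected project duration μ = 45 hours. Critical path: B → C → E → I.

Variance along critical path = 5.444 + 1.000 + 1.778 + 11.111 = 19.333
σ = √19.333 = 4.397 hours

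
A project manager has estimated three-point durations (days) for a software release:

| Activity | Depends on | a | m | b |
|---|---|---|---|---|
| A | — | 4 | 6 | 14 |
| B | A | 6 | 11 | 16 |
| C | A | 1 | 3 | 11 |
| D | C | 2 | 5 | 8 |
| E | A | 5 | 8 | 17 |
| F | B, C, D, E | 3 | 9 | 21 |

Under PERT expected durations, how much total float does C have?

2 days

te_A = (4 + 4·6 + 14)/6 = 42/6 = 7
te_B = (6 + 4·11 + 16)/6 = 66/6 = 11
te_C = (1 + 4·3 + 11)/6 = 24/6 = 4
te_D = (2 + 4·5 + 8)/6 = 30/6 = 5
te_E = (5 + 4·8 + 17)/6 = 54/6 = 9
te_F = (3 + 4·9 + 21)/6 = 60/6 = 10

Forward pass:
ES_A = 0; EF_A = 7
ES_B = 7; EF_B = 7+11 = 18
ES_C = 7; EF_C = 7+4 = 11
ES_D = 11; EF_D = 11+5 = 16
ES_E = 7; EF_E = 7+9 = 16
ES_F = max(EF_B=18, EF_C=11, EF_D=16, EF_E=16) = 18; EF_F = 18+10 = 28
Expected project duration μ = 28 days. Critical path: A → B → F.

Backward pass:
LF_F = 28; LS_F = 28−10 = 18
LF_E = LS_F = 18; LS_E = 18−9 = 9
LF_D = LS_F = 18; LS_D = 18−5 = 13
LF_C = min(LS_D=13, LS_F=18) = 13; LS_C = 13−4 = 9
LF_B = LS_F = 18; LS_B = 18−11 = 7
LF_A = min(LS_B=7, LS_C=9, LS_E=9) = 7; LS_A = 7−7 = 0
Slack_C = LS_C − ES_C = 9 − 7 = 2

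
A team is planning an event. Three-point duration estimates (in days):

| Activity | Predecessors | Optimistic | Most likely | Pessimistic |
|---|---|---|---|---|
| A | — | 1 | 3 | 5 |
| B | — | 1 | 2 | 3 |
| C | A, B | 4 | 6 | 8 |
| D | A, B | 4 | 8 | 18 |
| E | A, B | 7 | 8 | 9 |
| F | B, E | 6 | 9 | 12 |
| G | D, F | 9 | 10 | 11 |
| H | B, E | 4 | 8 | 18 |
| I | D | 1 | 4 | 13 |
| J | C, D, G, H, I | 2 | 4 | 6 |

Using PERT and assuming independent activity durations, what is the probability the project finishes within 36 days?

0.916

te_A = (1 + 4·3 + 5)/6 = 18/6 = 3; σ²_A = ((5−1)/6)² = 0.444
te_B = (1 + 4·2 + 3)/6 = 12/6 = 2; σ²_B = ((3−1)/6)² = 0.111
te_C = (4 + 4·6 + 8)/6 = 36/6 = 6; σ²_C = ((8−4)/6)² = 0.444
te_D = (4 + 4·8 + 18)/6 = 54/6 = 9; σ²_D = ((18−4)/6)² = 5.444
te_E = (7 + 4·8 + 9)/6 = 48/6 = 8; σ²_E = ((9−7)/6)² = 0.111
te_F = (6 + 4·9 + 12)/6 = 54/6 = 9; σ²_F = ((12−6)/6)² = 1.000
te_G = (9 + 4·10 + 11)/6 = 60/6 = 10; σ²_G = ((11−9)/6)² = 0.111
te_H = (4 + 4·8 + 18)/6 = 54/6 = 9; σ²_H = ((18−4)/6)² = 5.444
te_I = (1 + 4·4 + 13)/6 = 30/6 = 5; σ²_I = ((13−1)/6)² = 4.000
te_J = (2 + 4·4 + 6)/6 = 24/6 = 4; σ²_J = ((6−2)/6)² = 0.444

Forward pass:
ES_A = 0; EF_A = 3
ES_B = 0; EF_B = 2
ES_C = max(EF_A=3, EF_B=2) = 3; EF_C = 3+6 = 9
ES_D = max(EF_A=3, EF_B=2) = 3; EF_D = 3+9 = 12
ES_E = max(EF_A=3, EF_B=2) = 3; EF_E = 3+8 = 11
ES_F = max(EF_B=2, EF_E=11) = 11; EF_F = 11+9 = 20
ES_G = max(EF_D=12, EF_F=20) = 20; EF_G = 20+10 = 30
ES_H = max(EF_B=2, EF_E=11) = 11; EF_H = 11+9 = 20
ES_I = 12; EF_I = 12+5 = 17
ES_J = max(EF_C=9, EF_D=12, EF_G=30, EF_H=20, EF_I=17) = 30; EF_J = 30+4 = 34
Expected project duration μ = 34 days. Critical path: A → E → F → G → J.

Variance along critical path = 0.444 + 0.111 + 1.000 + 0.111 + 0.444 = 2.111; σ = √2.111 = 1.453 days.
Z = (36 − 34) / 1.453 = 1.376
P(T ≤ 36) = Φ(1.376) ≈ 0.916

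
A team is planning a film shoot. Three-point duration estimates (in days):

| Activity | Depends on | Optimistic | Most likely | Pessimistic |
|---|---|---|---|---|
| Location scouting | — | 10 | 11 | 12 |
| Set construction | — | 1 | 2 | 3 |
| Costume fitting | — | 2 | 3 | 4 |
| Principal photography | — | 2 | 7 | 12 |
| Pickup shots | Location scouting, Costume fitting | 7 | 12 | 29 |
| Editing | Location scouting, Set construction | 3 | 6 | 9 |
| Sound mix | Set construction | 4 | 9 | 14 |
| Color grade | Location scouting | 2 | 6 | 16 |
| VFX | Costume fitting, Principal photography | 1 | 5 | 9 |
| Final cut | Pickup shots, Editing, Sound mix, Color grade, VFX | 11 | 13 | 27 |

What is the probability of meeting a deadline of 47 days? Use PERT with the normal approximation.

te_Location scouting = (10 + 4·11 + 12)/6 = 66/6 = 11; σ²_Location scouting = ((12−10)/6)² = 0.111
te_Set construction = (1 + 4·2 + 3)/6 = 12/6 = 2; σ²_Set construction = ((3−1)/6)² = 0.111
te_Costume fitting = (2 + 4·3 + 4)/6 = 18/6 = 3; σ²_Costume fitting = ((4−2)/6)² = 0.111
te_Principal photography = (2 + 4·7 + 12)/6 = 42/6 = 7; σ²_Principal photography = ((12−2)/6)² = 2.778
te_Pickup shots = (7 + 4·12 + 29)/6 = 84/6 = 14; σ²_Pickup shots = ((29−7)/6)² = 13.444
te_Editing = (3 + 4·6 + 9)/6 = 36/6 = 6; σ²_Editing = ((9−3)/6)² = 1.000
te_Sound mix = (4 + 4·9 + 14)/6 = 54/6 = 9; σ²_Sound mix = ((14−4)/6)² = 2.778
te_Color grade = (2 + 4·6 + 16)/6 = 42/6 = 7; σ²_Color grade = ((16−2)/6)² = 5.444
te_VFX = (1 + 4·5 + 9)/6 = 30/6 = 5; σ²_VFX = ((9−1)/6)² = 1.778
te_Final cut = (11 + 4·13 + 27)/6 = 90/6 = 15; σ²_Final cut = ((27−11)/6)² = 7.111

Forward pass:
ES_Location scouting = 0; EF_Location scouting = 11
ES_Set construction = 0; EF_Set construction = 2
ES_Costume fitting = 0; EF_Costume fitting = 3
ES_Principal photography = 0; EF_Principal photography = 7
ES_Pickup shots = max(EF_Location scouting=11, EF_Costume fitting=3) = 11; EF_Pickup shots = 11+14 = 25
ES_Editing = max(EF_Location scouting=11, EF_Set construction=2) = 11; EF_Editing = 11+6 = 17
ES_Sound mix = 2; EF_Sound mix = 2+9 = 11
ES_Color grade = 11; EF_Color grade = 11+7 = 18
ES_VFX = max(EF_Costume fitting=3, EF_Principal photography=7) = 7; EF_VFX = 7+5 = 12
ES_Final cut = max(EF_Pickup shots=25, EF_Editing=17, EF_Sound mix=11, EF_Color grade=18, EF_VFX=12) = 25; EF_Final cut = 25+15 = 40
Expected project duration μ = 40 days. Critical path: Location scouting → Pickup shots → Final cut.

Variance along critical path = 0.111 + 13.444 + 7.111 = 20.667; σ = √20.667 = 4.546 days.
Z = (47 − 40) / 4.546 = 1.540
P(T ≤ 47) = Φ(1.540) ≈ 0.938

0.938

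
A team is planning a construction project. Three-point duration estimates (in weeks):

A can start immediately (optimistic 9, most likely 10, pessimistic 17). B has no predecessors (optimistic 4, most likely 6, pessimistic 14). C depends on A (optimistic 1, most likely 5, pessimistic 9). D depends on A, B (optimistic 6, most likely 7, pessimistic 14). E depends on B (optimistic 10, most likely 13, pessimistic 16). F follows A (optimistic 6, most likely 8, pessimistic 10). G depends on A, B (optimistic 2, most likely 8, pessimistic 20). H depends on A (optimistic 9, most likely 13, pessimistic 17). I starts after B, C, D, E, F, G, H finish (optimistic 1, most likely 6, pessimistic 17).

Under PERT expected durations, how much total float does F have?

te_A = (9 + 4·10 + 17)/6 = 66/6 = 11
te_B = (4 + 4·6 + 14)/6 = 42/6 = 7
te_C = (1 + 4·5 + 9)/6 = 30/6 = 5
te_D = (6 + 4·7 + 14)/6 = 48/6 = 8
te_E = (10 + 4·13 + 16)/6 = 78/6 = 13
te_F = (6 + 4·8 + 10)/6 = 48/6 = 8
te_G = (2 + 4·8 + 20)/6 = 54/6 = 9
te_H = (9 + 4·13 + 17)/6 = 78/6 = 13
te_I = (1 + 4·6 + 17)/6 = 42/6 = 7

Forward pass:
ES_A = 0; EF_A = 11
ES_B = 0; EF_B = 7
ES_C = 11; EF_C = 11+5 = 16
ES_D = max(EF_A=11, EF_B=7) = 11; EF_D = 11+8 = 19
ES_E = 7; EF_E = 7+13 = 20
ES_F = 11; EF_F = 11+8 = 19
ES_G = max(EF_A=11, EF_B=7) = 11; EF_G = 11+9 = 20
ES_H = 11; EF_H = 11+13 = 24
ES_I = max(EF_B=7, EF_C=16, EF_D=19, EF_E=20, EF_F=19, EF_G=20, EF_H=24) = 24; EF_I = 24+7 = 31
Expected project duration μ = 31 weeks. Critical path: A → H → I.

Backward pass:
LF_I = 31; LS_I = 31−7 = 24
LF_H = LS_I = 24; LS_H = 24−13 = 11
LF_G = LS_I = 24; LS_G = 24−9 = 15
LF_F = LS_I = 24; LS_F = 24−8 = 16
LF_E = LS_I = 24; LS_E = 24−13 = 11
LF_D = LS_I = 24; LS_D = 24−8 = 16
LF_C = LS_I = 24; LS_C = 24−5 = 19
LF_B = min(LS_D=16, LS_E=11, LS_G=15, LS_I=24) = 11; LS_B = 11−7 = 4
LF_A = min(LS_C=19, LS_D=16, LS_F=16, LS_G=15, LS_H=11) = 11; LS_A = 11−11 = 0
Slack_F = LS_F − ES_F = 16 − 11 = 5

5 weeks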